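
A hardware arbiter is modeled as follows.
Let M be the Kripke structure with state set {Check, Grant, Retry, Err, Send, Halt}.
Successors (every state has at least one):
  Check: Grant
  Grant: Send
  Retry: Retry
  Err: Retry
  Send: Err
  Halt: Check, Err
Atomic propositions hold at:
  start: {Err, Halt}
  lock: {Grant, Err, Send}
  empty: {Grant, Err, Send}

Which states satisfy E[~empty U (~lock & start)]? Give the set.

Sat(~empty) = {Check, Retry, Halt}
Sat(~lock) = {Check, Retry, Halt}
Sat(~lock & start) = {Halt}
E[~empty U (~lock & start)]: least fixpoint, start Z0 = Sat((~lock & start)) = {Halt}, add states in Sat(~empty) with some successor in Z. Already a fixed point.
Sat(E[~empty U (~lock & start)]) = {Halt}

{Halt}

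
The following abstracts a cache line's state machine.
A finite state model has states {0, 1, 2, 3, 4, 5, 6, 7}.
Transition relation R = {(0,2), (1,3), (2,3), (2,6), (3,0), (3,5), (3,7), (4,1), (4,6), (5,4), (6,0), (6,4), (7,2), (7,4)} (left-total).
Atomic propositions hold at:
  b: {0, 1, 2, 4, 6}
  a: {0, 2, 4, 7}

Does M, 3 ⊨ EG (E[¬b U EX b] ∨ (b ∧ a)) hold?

Sat(¬b) = {3, 5, 7}
Sat(EX b) = {s : some successor in {0, 1, 2, 4, 6}} = {0, 2, 3, 4, 5, 6, 7}
E[¬b U EX b]: least fixpoint, start Z0 = Sat(EX b) = {0, 2, 3, 4, 5, 6, 7}, add states in Sat(¬b) with some successor in Z. Already a fixed point.
Sat(E[¬b U EX b]) = {0, 2, 3, 4, 5, 6, 7}
Sat(b ∧ a) = {0, 2, 4}
Sat(E[¬b U EX b] ∨ (b ∧ a)) = {0, 2, 3, 4, 5, 6, 7}
EG (E[¬b U EX b] ∨ (b ∧ a)): greatest fixpoint, start Z0 = {0, 2, 3, 4, 5, 6, 7}, keep only states in Sat with some successor in Z. Already a fixed point.
Sat(EG (E[¬b U EX b] ∨ (b ∧ a))) = {0, 2, 3, 4, 5, 6, 7}
3 ∈ Sat(EG (E[¬b U EX b] ∨ (b ∧ a))) = {0, 2, 3, 4, 5, 6, 7}, so the formula holds at 3.

Yes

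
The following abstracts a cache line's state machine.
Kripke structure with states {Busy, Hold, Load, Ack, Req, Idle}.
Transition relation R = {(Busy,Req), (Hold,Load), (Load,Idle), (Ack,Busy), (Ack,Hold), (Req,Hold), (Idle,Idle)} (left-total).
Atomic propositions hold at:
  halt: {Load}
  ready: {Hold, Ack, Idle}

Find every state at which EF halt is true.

{Busy, Hold, Load, Ack, Req}

EF halt: least fixpoint, start Z0 = {Load}, add states with some successor in Z. Z1 = {Hold, Load}; Z2 = {Hold, Load, Ack, Req}; Z3 = {Busy, Hold, Load, Ack, Req}; fixed.
Sat(EF halt) = {Busy, Hold, Load, Ack, Req}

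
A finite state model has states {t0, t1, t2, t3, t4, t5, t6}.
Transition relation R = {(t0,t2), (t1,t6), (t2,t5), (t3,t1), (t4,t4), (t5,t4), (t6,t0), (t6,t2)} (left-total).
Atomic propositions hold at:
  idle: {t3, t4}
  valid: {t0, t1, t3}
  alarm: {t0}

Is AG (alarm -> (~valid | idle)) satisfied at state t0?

Sat(~valid) = {t2, t4, t5, t6}
Sat(~valid | idle) = {t2, t3, t4, t5, t6}
Sat(alarm -> (~valid | idle)) = {t1, t2, t3, t4, t5, t6}
AG (alarm -> (~valid | idle)): greatest fixpoint, start Z0 = {t1, t2, t3, t4, t5, t6}, keep only states in Sat with every successor in Z. Z1 = {t1, t2, t3, t4, t5}; Z2 = {t2, t3, t4, t5}; Z3 = {t2, t4, t5}; fixed.
Sat(AG (alarm -> (~valid | idle))) = {t2, t4, t5}
t0 ∉ Sat(AG (alarm -> (~valid | idle))) = {t2, t4, t5}, so the formula does not hold at t0.

No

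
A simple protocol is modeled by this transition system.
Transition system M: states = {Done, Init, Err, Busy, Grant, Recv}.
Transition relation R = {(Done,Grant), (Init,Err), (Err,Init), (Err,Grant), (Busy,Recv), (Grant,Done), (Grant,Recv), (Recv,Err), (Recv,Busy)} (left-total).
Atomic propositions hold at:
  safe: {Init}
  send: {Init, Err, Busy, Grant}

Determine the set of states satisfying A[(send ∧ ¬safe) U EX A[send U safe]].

{Err}

Sat(¬safe) = {Done, Err, Busy, Grant, Recv}
Sat(send ∧ ¬safe) = {Err, Busy, Grant}
A[send U safe]: least fixpoint, start Z0 = Sat(safe) = {Init}, add states in Sat(send) with every successor in Z. Already a fixed point.
Sat(A[send U safe]) = {Init}
Sat(EX A[send U safe]) = {s : some successor in {Init}} = {Err}
A[(send ∧ ¬safe) U EX A[send U safe]]: least fixpoint, start Z0 = Sat(EX A[send U safe]) = {Err}, add states in Sat(send ∧ ¬safe) with every successor in Z. Already a fixed point.
Sat(A[(send ∧ ¬safe) U EX A[send U safe]]) = {Err}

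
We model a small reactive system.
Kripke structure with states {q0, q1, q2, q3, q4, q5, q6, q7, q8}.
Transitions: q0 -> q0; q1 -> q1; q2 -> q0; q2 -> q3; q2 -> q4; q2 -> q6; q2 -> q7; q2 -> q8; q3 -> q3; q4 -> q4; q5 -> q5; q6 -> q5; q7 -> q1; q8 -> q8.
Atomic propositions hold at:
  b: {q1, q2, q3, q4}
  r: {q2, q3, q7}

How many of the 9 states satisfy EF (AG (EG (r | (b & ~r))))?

Sat(~r) = {q0, q1, q4, q5, q6, q8}
Sat(b & ~r) = {q1, q4}
Sat(r | (b & ~r)) = {q1, q2, q3, q4, q7}
EG (r | (b & ~r)): greatest fixpoint, start Z0 = {q1, q2, q3, q4, q7}, keep only states in Sat with some successor in Z. Already a fixed point.
Sat(EG (r | (b & ~r))) = {q1, q2, q3, q4, q7}
AG (EG (r | (b & ~r))): greatest fixpoint, start Z0 = {q1, q2, q3, q4, q7}, keep only states in Sat with every successor in Z. Z1 = {q1, q3, q4, q7}; fixed.
Sat(AG (EG (r | (b & ~r)))) = {q1, q3, q4, q7}
EF (AG (EG (r | (b & ~r)))): least fixpoint, start Z0 = {q1, q3, q4, q7}, add states with some successor in Z. Z1 = {q1, q2, q3, q4, q7}; fixed.
Sat(EF (AG (EG (r | (b & ~r))))) = {q1, q2, q3, q4, q7}
|Sat(EF (AG (EG (r | (b & ~r)))))| = |{q1, q2, q3, q4, q7}| = 5.

5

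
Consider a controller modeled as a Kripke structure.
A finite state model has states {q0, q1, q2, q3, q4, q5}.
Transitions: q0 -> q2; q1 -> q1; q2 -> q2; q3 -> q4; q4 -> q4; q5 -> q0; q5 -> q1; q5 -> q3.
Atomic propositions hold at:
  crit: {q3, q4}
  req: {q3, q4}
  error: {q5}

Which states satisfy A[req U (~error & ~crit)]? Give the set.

{q0, q1, q2}

Sat(~error) = {q0, q1, q2, q3, q4}
Sat(~crit) = {q0, q1, q2, q5}
Sat(~error & ~crit) = {q0, q1, q2}
A[req U (~error & ~crit)]: least fixpoint, start Z0 = Sat((~error & ~crit)) = {q0, q1, q2}, add states in Sat(req) with every successor in Z. Already a fixed point.
Sat(A[req U (~error & ~crit)]) = {q0, q1, q2}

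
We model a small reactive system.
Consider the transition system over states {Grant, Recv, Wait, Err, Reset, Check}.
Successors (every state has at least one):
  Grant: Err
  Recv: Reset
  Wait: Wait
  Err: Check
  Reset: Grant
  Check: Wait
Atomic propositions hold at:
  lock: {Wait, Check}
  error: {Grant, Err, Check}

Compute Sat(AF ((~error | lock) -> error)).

{Grant, Recv, Err, Reset, Check}

Sat(~error) = {Recv, Wait, Reset}
Sat(~error | lock) = {Recv, Wait, Reset, Check}
Sat((~error | lock) -> error) = {Grant, Err, Check}
AF ((~error | lock) -> error): least fixpoint, start Z0 = {Grant, Err, Check}, add states with every successor in Z. Z1 = {Grant, Err, Reset, Check}; Z2 = {Grant, Recv, Err, Reset, Check}; fixed.
Sat(AF ((~error | lock) -> error)) = {Grant, Recv, Err, Reset, Check}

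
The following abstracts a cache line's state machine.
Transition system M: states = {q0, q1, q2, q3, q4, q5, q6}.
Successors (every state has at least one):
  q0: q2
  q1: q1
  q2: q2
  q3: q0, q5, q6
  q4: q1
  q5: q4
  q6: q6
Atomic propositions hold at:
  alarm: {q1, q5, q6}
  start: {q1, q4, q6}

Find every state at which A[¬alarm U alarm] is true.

{q1, q4, q5, q6}

Sat(¬alarm) = {q0, q2, q3, q4}
A[¬alarm U alarm]: least fixpoint, start Z0 = Sat(alarm) = {q1, q5, q6}, add states in Sat(¬alarm) with every successor in Z. Z1 = {q1, q4, q5, q6}; fixed.
Sat(A[¬alarm U alarm]) = {q1, q4, q5, q6}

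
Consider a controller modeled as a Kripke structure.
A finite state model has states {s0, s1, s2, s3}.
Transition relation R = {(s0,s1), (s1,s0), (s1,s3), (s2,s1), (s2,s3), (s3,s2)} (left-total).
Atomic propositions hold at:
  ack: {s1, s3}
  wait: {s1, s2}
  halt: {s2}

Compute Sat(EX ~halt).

{s0, s1, s2}

Sat(~halt) = {s0, s1, s3}
Sat(EX ~halt) = {s : some successor in {s0, s1, s3}} = {s0, s1, s2}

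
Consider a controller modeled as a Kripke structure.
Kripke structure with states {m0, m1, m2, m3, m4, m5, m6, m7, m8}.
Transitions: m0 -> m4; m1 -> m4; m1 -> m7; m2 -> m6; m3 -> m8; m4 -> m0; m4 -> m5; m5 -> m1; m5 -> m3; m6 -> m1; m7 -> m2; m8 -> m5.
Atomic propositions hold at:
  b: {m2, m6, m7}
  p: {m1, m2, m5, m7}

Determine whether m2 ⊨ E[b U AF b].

AF b: least fixpoint, start Z0 = {m2, m6, m7}, add states with every successor in Z. Already a fixed point.
Sat(AF b) = {m2, m6, m7}
E[b U AF b]: least fixpoint, start Z0 = Sat(AF b) = {m2, m6, m7}, add states in Sat(b) with some successor in Z. Already a fixed point.
Sat(E[b U AF b]) = {m2, m6, m7}
m2 ∈ Sat(E[b U AF b]) = {m2, m6, m7}, so the formula holds at m2.

Yes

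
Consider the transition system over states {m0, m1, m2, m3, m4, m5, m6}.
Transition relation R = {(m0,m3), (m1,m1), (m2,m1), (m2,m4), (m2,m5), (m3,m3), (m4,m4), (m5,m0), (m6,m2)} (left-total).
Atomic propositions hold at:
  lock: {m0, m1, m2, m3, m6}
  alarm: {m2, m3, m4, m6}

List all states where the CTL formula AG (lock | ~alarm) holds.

Sat(~alarm) = {m0, m1, m5}
Sat(lock | ~alarm) = {m0, m1, m2, m3, m5, m6}
AG (lock | ~alarm): greatest fixpoint, start Z0 = {m0, m1, m2, m3, m5, m6}, keep only states in Sat with every successor in Z. Z1 = {m0, m1, m3, m5, m6}; Z2 = {m0, m1, m3, m5}; fixed.
Sat(AG (lock | ~alarm)) = {m0, m1, m3, m5}

{m0, m1, m3, m5}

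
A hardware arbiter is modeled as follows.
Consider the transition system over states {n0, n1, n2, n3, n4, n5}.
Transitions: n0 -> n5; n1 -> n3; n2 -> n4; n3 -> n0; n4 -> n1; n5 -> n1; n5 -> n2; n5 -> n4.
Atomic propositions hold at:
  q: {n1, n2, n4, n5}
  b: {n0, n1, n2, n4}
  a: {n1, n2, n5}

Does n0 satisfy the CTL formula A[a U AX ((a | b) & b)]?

No

Sat(a | b) = {n0, n1, n2, n4, n5}
Sat((a | b) & b) = {n0, n1, n2, n4}
Sat(AX ((a | b) & b)) = {s : every successor in {n0, n1, n2, n4}} = {n2, n3, n4, n5}
A[a U AX ((a | b) & b)]: least fixpoint, start Z0 = Sat(AX ((a | b) & b)) = {n2, n3, n4, n5}, add states in Sat(a) with every successor in Z. Z1 = {n1, n2, n3, n4, n5}; fixed.
Sat(A[a U AX ((a | b) & b)]) = {n1, n2, n3, n4, n5}
n0 ∉ Sat(A[a U AX ((a | b) & b)]) = {n1, n2, n3, n4, n5}, so the formula does not hold at n0.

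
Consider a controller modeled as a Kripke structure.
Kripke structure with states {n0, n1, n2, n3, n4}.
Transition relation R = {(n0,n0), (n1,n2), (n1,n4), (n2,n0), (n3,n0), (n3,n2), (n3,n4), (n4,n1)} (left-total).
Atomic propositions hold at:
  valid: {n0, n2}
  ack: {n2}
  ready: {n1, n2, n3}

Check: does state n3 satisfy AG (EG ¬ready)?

Sat(¬ready) = {n0, n4}
EG ¬ready: greatest fixpoint, start Z0 = {n0, n4}, keep only states in Sat with some successor in Z. Z1 = {n0}; fixed.
Sat(EG ¬ready) = {n0}
AG (EG ¬ready): greatest fixpoint, start Z0 = {n0}, keep only states in Sat with every successor in Z. Already a fixed point.
Sat(AG (EG ¬ready)) = {n0}
n3 ∉ Sat(AG (EG ¬ready)) = {n0}, so the formula does not hold at n3.

No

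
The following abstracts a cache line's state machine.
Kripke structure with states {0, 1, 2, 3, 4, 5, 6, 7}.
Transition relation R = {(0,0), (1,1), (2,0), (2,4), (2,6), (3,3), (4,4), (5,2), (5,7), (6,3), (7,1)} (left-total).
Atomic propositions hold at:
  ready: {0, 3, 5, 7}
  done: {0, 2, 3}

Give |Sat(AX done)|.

3

Sat(AX done) = {s : every successor in {0, 2, 3}} = {0, 3, 6}
|Sat(AX done)| = |{0, 3, 6}| = 3.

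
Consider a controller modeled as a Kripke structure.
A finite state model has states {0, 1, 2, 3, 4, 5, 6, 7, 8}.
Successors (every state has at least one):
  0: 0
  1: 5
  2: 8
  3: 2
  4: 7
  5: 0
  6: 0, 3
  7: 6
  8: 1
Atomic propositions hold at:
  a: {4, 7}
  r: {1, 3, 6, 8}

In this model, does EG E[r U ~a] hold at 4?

No

Sat(~a) = {0, 1, 2, 3, 5, 6, 8}
E[r U ~a]: least fixpoint, start Z0 = Sat(~a) = {0, 1, 2, 3, 5, 6, 8}, add states in Sat(r) with some successor in Z. Already a fixed point.
Sat(E[r U ~a]) = {0, 1, 2, 3, 5, 6, 8}
EG E[r U ~a]: greatest fixpoint, start Z0 = {0, 1, 2, 3, 5, 6, 8}, keep only states in Sat with some successor in Z. Already a fixed point.
Sat(EG E[r U ~a]) = {0, 1, 2, 3, 5, 6, 8}
4 ∉ Sat(EG E[r U ~a]) = {0, 1, 2, 3, 5, 6, 8}, so the formula does not hold at 4.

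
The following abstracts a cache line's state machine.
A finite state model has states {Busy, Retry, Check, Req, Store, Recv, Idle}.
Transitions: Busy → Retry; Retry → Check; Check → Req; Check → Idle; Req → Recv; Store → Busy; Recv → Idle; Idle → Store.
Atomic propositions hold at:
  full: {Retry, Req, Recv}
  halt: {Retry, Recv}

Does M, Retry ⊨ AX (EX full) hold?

Sat(EX full) = {s : some successor in {Retry, Req, Recv}} = {Busy, Check, Req}
Sat(AX (EX full)) = {s : every successor in {Busy, Check, Req}} = {Retry, Store}
Retry ∈ Sat(AX (EX full)) = {Retry, Store}, so the formula holds at Retry.

Yes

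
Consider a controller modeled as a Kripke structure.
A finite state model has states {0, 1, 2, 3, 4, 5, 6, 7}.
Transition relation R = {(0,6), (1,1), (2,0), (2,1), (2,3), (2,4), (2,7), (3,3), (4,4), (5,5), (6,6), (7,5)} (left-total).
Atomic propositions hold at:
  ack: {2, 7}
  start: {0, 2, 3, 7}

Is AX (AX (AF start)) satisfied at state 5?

AF start: least fixpoint, start Z0 = {0, 2, 3, 7}, add states with every successor in Z. Already a fixed point.
Sat(AF start) = {0, 2, 3, 7}
Sat(AX (AF start)) = {s : every successor in {0, 2, 3, 7}} = {3}
Sat(AX (AX (AF start))) = {s : every successor in {3}} = {3}
5 ∉ Sat(AX (AX (AF start))) = {3}, so the formula does not hold at 5.

No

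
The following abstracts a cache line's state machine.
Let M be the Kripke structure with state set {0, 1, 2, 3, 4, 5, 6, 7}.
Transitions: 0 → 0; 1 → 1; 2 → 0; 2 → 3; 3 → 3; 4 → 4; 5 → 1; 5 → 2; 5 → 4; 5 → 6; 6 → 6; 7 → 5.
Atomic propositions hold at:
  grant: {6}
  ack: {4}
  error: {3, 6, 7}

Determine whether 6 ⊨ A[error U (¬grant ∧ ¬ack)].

No

Sat(¬grant) = {0, 1, 2, 3, 4, 5, 7}
Sat(¬ack) = {0, 1, 2, 3, 5, 6, 7}
Sat(¬grant ∧ ¬ack) = {0, 1, 2, 3, 5, 7}
A[error U (¬grant ∧ ¬ack)]: least fixpoint, start Z0 = Sat((¬grant ∧ ¬ack)) = {0, 1, 2, 3, 5, 7}, add states in Sat(error) with every successor in Z. Already a fixed point.
Sat(A[error U (¬grant ∧ ¬ack)]) = {0, 1, 2, 3, 5, 7}
6 ∉ Sat(A[error U (¬grant ∧ ¬ack)]) = {0, 1, 2, 3, 5, 7}, so the formula does not hold at 6.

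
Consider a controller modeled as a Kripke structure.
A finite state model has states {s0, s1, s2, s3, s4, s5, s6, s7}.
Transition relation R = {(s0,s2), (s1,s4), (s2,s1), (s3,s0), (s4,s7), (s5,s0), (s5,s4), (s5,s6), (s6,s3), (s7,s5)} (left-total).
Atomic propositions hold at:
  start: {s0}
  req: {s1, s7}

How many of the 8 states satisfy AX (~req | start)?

6

Sat(~req) = {s0, s2, s3, s4, s5, s6}
Sat(~req | start) = {s0, s2, s3, s4, s5, s6}
Sat(AX (~req | start)) = {s : every successor in {s0, s2, s3, s4, s5, s6}} = {s0, s1, s3, s5, s6, s7}
|Sat(AX (~req | start))| = |{s0, s1, s3, s5, s6, s7}| = 6.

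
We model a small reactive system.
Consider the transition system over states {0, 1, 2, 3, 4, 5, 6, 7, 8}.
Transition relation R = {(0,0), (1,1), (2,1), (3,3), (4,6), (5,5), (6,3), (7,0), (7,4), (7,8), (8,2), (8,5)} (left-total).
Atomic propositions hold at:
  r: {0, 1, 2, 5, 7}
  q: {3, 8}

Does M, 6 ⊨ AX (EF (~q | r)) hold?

Sat(~q) = {0, 1, 2, 4, 5, 6, 7}
Sat(~q | r) = {0, 1, 2, 4, 5, 6, 7}
EF (~q | r): least fixpoint, start Z0 = {0, 1, 2, 4, 5, 6, 7}, add states with some successor in Z. Z1 = {0, 1, 2, 4, 5, 6, 7, 8}; fixed.
Sat(EF (~q | r)) = {0, 1, 2, 4, 5, 6, 7, 8}
Sat(AX (EF (~q | r))) = {s : every successor in {0, 1, 2, 4, 5, 6, 7, 8}} = {0, 1, 2, 4, 5, 7, 8}
6 ∉ Sat(AX (EF (~q | r))) = {0, 1, 2, 4, 5, 7, 8}, so the formula does not hold at 6.

No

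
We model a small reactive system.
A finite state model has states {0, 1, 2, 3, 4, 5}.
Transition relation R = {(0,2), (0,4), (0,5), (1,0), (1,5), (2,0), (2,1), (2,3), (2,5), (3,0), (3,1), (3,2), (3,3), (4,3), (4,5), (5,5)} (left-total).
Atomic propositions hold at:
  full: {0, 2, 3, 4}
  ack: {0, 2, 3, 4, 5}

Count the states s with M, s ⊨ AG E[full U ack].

E[full U ack]: least fixpoint, start Z0 = Sat(ack) = {0, 2, 3, 4, 5}, add states in Sat(full) with some successor in Z. Already a fixed point.
Sat(E[full U ack]) = {0, 2, 3, 4, 5}
AG E[full U ack]: greatest fixpoint, start Z0 = {0, 2, 3, 4, 5}, keep only states in Sat with every successor in Z. Z1 = {0, 4, 5}; Z2 = {5}; fixed.
Sat(AG E[full U ack]) = {5}
|Sat(AG E[full U ack])| = |{5}| = 1.

1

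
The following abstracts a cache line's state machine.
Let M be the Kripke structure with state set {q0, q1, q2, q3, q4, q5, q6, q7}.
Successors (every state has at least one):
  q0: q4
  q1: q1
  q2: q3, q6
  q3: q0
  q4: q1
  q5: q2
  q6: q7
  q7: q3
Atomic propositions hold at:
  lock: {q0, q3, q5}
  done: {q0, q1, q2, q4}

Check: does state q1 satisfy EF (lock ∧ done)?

Sat(lock ∧ done) = {q0}
EF (lock ∧ done): least fixpoint, start Z0 = {q0}, add states with some successor in Z. Z1 = {q0, q3}; Z2 = {q0, q2, q3, q7}; Z3 = {q0, q2, q3, q5, q6, q7}; fixed.
Sat(EF (lock ∧ done)) = {q0, q2, q3, q5, q6, q7}
q1 ∉ Sat(EF (lock ∧ done)) = {q0, q2, q3, q5, q6, q7}, so the formula does not hold at q1.

No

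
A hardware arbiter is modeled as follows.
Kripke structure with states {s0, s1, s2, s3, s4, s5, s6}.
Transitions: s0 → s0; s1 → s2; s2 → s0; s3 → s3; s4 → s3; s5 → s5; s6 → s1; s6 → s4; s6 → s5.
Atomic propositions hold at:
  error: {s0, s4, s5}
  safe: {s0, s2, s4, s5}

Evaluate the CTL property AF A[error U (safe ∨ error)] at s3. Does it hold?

Sat(safe ∨ error) = {s0, s2, s4, s5}
A[error U (safe ∨ error)]: least fixpoint, start Z0 = Sat((safe ∨ error)) = {s0, s2, s4, s5}, add states in Sat(error) with every successor in Z. Already a fixed point.
Sat(A[error U (safe ∨ error)]) = {s0, s2, s4, s5}
AF A[error U (safe ∨ error)]: least fixpoint, start Z0 = {s0, s2, s4, s5}, add states with every successor in Z. Z1 = {s0, s1, s2, s4, s5}; Z2 = {s0, s1, s2, s4, s5, s6}; fixed.
Sat(AF A[error U (safe ∨ error)]) = {s0, s1, s2, s4, s5, s6}
s3 ∉ Sat(AF A[error U (safe ∨ error)]) = {s0, s1, s2, s4, s5, s6}, so the formula does not hold at s3.

No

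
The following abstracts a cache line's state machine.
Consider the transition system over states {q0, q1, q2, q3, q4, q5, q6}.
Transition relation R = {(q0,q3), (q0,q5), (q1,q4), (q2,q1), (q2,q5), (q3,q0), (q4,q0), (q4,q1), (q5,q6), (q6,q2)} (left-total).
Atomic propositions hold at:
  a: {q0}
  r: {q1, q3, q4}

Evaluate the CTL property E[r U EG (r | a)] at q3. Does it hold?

Yes

Sat(r | a) = {q0, q1, q3, q4}
EG (r | a): greatest fixpoint, start Z0 = {q0, q1, q3, q4}, keep only states in Sat with some successor in Z. Already a fixed point.
Sat(EG (r | a)) = {q0, q1, q3, q4}
E[r U EG (r | a)]: least fixpoint, start Z0 = Sat(EG (r | a)) = {q0, q1, q3, q4}, add states in Sat(r) with some successor in Z. Already a fixed point.
Sat(E[r U EG (r | a)]) = {q0, q1, q3, q4}
q3 ∈ Sat(E[r U EG (r | a)]) = {q0, q1, q3, q4}, so the formula holds at q3.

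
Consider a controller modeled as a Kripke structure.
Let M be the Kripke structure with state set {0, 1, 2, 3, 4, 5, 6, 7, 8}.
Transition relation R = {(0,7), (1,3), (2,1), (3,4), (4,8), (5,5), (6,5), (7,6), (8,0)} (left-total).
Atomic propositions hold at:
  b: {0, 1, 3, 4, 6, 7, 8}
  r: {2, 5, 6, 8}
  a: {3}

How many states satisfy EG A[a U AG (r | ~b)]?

Sat(~b) = {2, 5}
Sat(r | ~b) = {2, 5, 6, 8}
AG (r | ~b): greatest fixpoint, start Z0 = {2, 5, 6, 8}, keep only states in Sat with every successor in Z. Z1 = {5, 6}; fixed.
Sat(AG (r | ~b)) = {5, 6}
A[a U AG (r | ~b)]: least fixpoint, start Z0 = Sat(AG (r | ~b)) = {5, 6}, add states in Sat(a) with every successor in Z. Already a fixed point.
Sat(A[a U AG (r | ~b)]) = {5, 6}
EG A[a U AG (r | ~b)]: greatest fixpoint, start Z0 = {5, 6}, keep only states in Sat with some successor in Z. Already a fixed point.
Sat(EG A[a U AG (r | ~b)]) = {5, 6}
|Sat(EG A[a U AG (r | ~b)])| = |{5, 6}| = 2.

2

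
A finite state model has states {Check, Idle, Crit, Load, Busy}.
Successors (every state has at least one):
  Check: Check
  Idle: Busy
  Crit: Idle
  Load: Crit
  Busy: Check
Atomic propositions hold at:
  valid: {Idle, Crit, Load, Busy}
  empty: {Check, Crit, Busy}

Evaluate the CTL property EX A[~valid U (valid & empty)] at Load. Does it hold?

Yes

Sat(~valid) = {Check}
Sat(valid & empty) = {Crit, Busy}
A[~valid U (valid & empty)]: least fixpoint, start Z0 = Sat((valid & empty)) = {Crit, Busy}, add states in Sat(~valid) with every successor in Z. Already a fixed point.
Sat(A[~valid U (valid & empty)]) = {Crit, Busy}
Sat(EX A[~valid U (valid & empty)]) = {s : some successor in {Crit, Busy}} = {Idle, Load}
Load ∈ Sat(EX A[~valid U (valid & empty)]) = {Idle, Load}, so the formula holds at Load.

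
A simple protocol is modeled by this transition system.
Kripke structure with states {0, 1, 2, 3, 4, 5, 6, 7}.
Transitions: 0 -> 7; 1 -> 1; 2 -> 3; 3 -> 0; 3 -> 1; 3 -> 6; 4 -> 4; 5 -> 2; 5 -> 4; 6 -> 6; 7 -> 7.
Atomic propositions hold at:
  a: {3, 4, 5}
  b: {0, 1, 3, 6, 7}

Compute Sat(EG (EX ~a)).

{0, 1, 3, 6, 7}

Sat(~a) = {0, 1, 2, 6, 7}
Sat(EX ~a) = {s : some successor in {0, 1, 2, 6, 7}} = {0, 1, 3, 5, 6, 7}
EG (EX ~a): greatest fixpoint, start Z0 = {0, 1, 3, 5, 6, 7}, keep only states in Sat with some successor in Z. Z1 = {0, 1, 3, 6, 7}; fixed.
Sat(EG (EX ~a)) = {0, 1, 3, 6, 7}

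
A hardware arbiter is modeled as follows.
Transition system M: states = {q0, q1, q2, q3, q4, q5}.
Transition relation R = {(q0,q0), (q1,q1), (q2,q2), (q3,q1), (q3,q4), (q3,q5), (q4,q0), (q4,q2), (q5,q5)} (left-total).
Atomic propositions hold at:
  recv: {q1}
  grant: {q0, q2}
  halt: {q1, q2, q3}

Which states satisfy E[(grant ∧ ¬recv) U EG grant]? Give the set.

Sat(¬recv) = {q0, q2, q3, q4, q5}
Sat(grant ∧ ¬recv) = {q0, q2}
EG grant: greatest fixpoint, start Z0 = {q0, q2}, keep only states in Sat with some successor in Z. Already a fixed point.
Sat(EG grant) = {q0, q2}
E[(grant ∧ ¬recv) U EG grant]: least fixpoint, start Z0 = Sat(EG grant) = {q0, q2}, add states in Sat(grant ∧ ¬recv) with some successor in Z. Already a fixed point.
Sat(E[(grant ∧ ¬recv) U EG grant]) = {q0, q2}

{q0, q2}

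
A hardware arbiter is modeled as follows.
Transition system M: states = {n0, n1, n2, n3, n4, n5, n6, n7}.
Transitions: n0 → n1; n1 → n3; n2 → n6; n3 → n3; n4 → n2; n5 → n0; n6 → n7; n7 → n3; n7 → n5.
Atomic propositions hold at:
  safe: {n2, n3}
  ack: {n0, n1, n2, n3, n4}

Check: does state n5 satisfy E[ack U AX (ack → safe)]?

No

Sat(ack → safe) = {n2, n3, n5, n6, n7}
Sat(AX (ack → safe)) = {s : every successor in {n2, n3, n5, n6, n7}} = {n1, n2, n3, n4, n6, n7}
E[ack U AX (ack → safe)]: least fixpoint, start Z0 = Sat(AX (ack → safe)) = {n1, n2, n3, n4, n6, n7}, add states in Sat(ack) with some successor in Z. Z1 = {n0, n1, n2, n3, n4, n6, n7}; fixed.
Sat(E[ack U AX (ack → safe)]) = {n0, n1, n2, n3, n4, n6, n7}
n5 ∉ Sat(E[ack U AX (ack → safe)]) = {n0, n1, n2, n3, n4, n6, n7}, so the formula does not hold at n5.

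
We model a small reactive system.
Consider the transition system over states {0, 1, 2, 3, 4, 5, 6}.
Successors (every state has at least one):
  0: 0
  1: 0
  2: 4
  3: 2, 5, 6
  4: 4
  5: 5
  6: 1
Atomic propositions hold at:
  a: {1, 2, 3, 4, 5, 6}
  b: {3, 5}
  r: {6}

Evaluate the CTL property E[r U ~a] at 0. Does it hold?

Sat(~a) = {0}
E[r U ~a]: least fixpoint, start Z0 = Sat(~a) = {0}, add states in Sat(r) with some successor in Z. Already a fixed point.
Sat(E[r U ~a]) = {0}
0 ∈ Sat(E[r U ~a]) = {0}, so the formula holds at 0.

Yes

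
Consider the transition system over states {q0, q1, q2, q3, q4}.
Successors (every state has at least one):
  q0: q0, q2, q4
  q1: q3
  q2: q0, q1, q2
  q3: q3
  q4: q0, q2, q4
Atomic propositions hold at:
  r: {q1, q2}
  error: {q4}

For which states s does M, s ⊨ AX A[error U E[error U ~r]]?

{q1, q3}

Sat(~r) = {q0, q3, q4}
E[error U ~r]: least fixpoint, start Z0 = Sat(~r) = {q0, q3, q4}, add states in Sat(error) with some successor in Z. Already a fixed point.
Sat(E[error U ~r]) = {q0, q3, q4}
A[error U E[error U ~r]]: least fixpoint, start Z0 = Sat(E[error U ~r]) = {q0, q3, q4}, add states in Sat(error) with every successor in Z. Already a fixed point.
Sat(A[error U E[error U ~r]]) = {q0, q3, q4}
Sat(AX A[error U E[error U ~r]]) = {s : every successor in {q0, q3, q4}} = {q1, q3}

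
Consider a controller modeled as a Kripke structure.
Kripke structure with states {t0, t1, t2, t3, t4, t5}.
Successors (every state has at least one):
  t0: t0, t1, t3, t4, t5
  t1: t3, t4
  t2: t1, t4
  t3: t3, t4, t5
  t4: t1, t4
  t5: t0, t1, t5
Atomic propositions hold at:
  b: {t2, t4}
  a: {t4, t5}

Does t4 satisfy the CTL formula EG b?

Yes

EG b: greatest fixpoint, start Z0 = {t2, t4}, keep only states in Sat with some successor in Z. Already a fixed point.
Sat(EG b) = {t2, t4}
t4 ∈ Sat(EG b) = {t2, t4}, so the formula holds at t4.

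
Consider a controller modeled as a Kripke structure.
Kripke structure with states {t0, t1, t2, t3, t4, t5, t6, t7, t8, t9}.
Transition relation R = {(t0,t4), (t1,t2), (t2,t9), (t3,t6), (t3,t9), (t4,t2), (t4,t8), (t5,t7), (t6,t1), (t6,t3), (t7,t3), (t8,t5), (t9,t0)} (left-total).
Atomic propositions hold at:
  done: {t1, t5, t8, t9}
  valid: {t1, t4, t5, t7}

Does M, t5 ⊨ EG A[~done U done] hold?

Sat(~done) = {t0, t2, t3, t4, t6, t7}
A[~done U done]: least fixpoint, start Z0 = Sat(done) = {t1, t5, t8, t9}, add states in Sat(~done) with every successor in Z. Z1 = {t1, t2, t5, t8, t9}; Z2 = {t1, t2, t4, t5, t8, t9}; Z3 = {t0, t1, t2, t4, t5, t8, t9}; fixed.
Sat(A[~done U done]) = {t0, t1, t2, t4, t5, t8, t9}
EG A[~done U done]: greatest fixpoint, start Z0 = {t0, t1, t2, t4, t5, t8, t9}, keep only states in Sat with some successor in Z. Z1 = {t0, t1, t2, t4, t8, t9}; Z2 = {t0, t1, t2, t4, t9}; fixed.
Sat(EG A[~done U done]) = {t0, t1, t2, t4, t9}
t5 ∉ Sat(EG A[~done U done]) = {t0, t1, t2, t4, t9}, so the formula does not hold at t5.

No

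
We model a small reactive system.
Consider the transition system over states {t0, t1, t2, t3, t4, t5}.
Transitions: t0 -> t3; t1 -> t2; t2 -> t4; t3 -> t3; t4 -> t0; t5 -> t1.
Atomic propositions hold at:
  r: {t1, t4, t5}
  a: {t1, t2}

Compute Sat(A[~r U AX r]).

{t2, t5}

Sat(~r) = {t0, t2, t3}
Sat(AX r) = {s : every successor in {t1, t4, t5}} = {t2, t5}
A[~r U AX r]: least fixpoint, start Z0 = Sat(AX r) = {t2, t5}, add states in Sat(~r) with every successor in Z. Already a fixed point.
Sat(A[~r U AX r]) = {t2, t5}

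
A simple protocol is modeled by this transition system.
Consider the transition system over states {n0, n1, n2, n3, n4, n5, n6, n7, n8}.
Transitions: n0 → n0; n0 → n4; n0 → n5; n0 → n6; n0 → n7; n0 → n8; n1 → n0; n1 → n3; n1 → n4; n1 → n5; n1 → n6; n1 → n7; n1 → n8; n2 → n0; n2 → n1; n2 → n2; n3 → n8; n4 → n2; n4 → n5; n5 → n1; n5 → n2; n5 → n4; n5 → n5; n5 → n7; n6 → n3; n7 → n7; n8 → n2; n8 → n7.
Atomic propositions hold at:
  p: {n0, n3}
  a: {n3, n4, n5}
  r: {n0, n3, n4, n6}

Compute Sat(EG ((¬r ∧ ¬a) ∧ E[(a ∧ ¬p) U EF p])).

{n1, n2, n8}

Sat(¬r) = {n1, n2, n5, n7, n8}
Sat(¬a) = {n0, n1, n2, n6, n7, n8}
Sat(¬r ∧ ¬a) = {n1, n2, n7, n8}
Sat(¬p) = {n1, n2, n4, n5, n6, n7, n8}
Sat(a ∧ ¬p) = {n4, n5}
EF p: least fixpoint, start Z0 = {n0, n3}, add states with some successor in Z. Z1 = {n0, n1, n2, n3, n6}; Z2 = {n0, n1, n2, n3, n4, n5, n6, n8}; fixed.
Sat(EF p) = {n0, n1, n2, n3, n4, n5, n6, n8}
E[(a ∧ ¬p) U EF p]: least fixpoint, start Z0 = Sat(EF p) = {n0, n1, n2, n3, n4, n5, n6, n8}, add states in Sat(a ∧ ¬p) with some successor in Z. Already a fixed point.
Sat(E[(a ∧ ¬p) U EF p]) = {n0, n1, n2, n3, n4, n5, n6, n8}
Sat((¬r ∧ ¬a) ∧ E[(a ∧ ¬p) U EF p]) = {n1, n2, n8}
EG ((¬r ∧ ¬a) ∧ E[(a ∧ ¬p) U EF p]): greatest fixpoint, start Z0 = {n1, n2, n8}, keep only states in Sat with some successor in Z. Already a fixed point.
Sat(EG ((¬r ∧ ¬a) ∧ E[(a ∧ ¬p) U EF p])) = {n1, n2, n8}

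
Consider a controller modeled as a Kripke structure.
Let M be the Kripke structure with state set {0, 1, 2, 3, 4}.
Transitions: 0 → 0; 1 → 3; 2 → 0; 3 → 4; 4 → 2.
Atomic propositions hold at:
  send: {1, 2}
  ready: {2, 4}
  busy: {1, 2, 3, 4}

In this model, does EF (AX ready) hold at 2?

No

Sat(AX ready) = {s : every successor in {2, 4}} = {3, 4}
EF (AX ready): least fixpoint, start Z0 = {3, 4}, add states with some successor in Z. Z1 = {1, 3, 4}; fixed.
Sat(EF (AX ready)) = {1, 3, 4}
2 ∉ Sat(EF (AX ready)) = {1, 3, 4}, so the formula does not hold at 2.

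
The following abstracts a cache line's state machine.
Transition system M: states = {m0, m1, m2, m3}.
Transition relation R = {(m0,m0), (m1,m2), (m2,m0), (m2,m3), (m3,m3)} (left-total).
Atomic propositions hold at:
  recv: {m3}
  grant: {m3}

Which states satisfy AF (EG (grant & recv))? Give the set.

Sat(grant & recv) = {m3}
EG (grant & recv): greatest fixpoint, start Z0 = {m3}, keep only states in Sat with some successor in Z. Already a fixed point.
Sat(EG (grant & recv)) = {m3}
AF (EG (grant & recv)): least fixpoint, start Z0 = {m3}, add states with every successor in Z. Already a fixed point.
Sat(AF (EG (grant & recv))) = {m3}

{m3}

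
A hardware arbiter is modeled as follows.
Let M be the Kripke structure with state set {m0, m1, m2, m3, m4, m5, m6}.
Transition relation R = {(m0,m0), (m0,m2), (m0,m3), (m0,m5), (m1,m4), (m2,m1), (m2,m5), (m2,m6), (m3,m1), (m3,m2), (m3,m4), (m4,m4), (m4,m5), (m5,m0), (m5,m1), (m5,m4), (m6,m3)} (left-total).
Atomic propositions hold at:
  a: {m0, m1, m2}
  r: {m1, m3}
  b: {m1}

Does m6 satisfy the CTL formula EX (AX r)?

No

Sat(AX r) = {s : every successor in {m1, m3}} = {m6}
Sat(EX (AX r)) = {s : some successor in {m6}} = {m2}
m6 ∉ Sat(EX (AX r)) = {m2}, so the formula does not hold at m6.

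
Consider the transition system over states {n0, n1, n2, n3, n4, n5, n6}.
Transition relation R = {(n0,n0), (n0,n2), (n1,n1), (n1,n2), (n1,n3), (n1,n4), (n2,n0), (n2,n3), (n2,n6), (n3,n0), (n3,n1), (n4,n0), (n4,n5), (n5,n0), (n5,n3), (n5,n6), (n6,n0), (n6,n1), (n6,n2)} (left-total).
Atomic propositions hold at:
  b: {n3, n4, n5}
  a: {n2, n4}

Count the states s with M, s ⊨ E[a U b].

E[a U b]: least fixpoint, start Z0 = Sat(b) = {n3, n4, n5}, add states in Sat(a) with some successor in Z. Z1 = {n2, n3, n4, n5}; fixed.
Sat(E[a U b]) = {n2, n3, n4, n5}
|Sat(E[a U b])| = |{n2, n3, n4, n5}| = 4.

4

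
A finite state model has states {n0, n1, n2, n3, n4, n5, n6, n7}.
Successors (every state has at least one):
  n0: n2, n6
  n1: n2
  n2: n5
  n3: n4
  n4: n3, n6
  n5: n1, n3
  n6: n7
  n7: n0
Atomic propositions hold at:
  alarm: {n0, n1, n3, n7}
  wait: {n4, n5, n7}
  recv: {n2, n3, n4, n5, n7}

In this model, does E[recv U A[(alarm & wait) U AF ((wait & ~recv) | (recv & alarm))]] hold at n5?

Sat(alarm & wait) = {n7}
Sat(~recv) = {n0, n1, n6}
Sat(wait & ~recv) = ∅
Sat(recv & alarm) = {n3, n7}
Sat((wait & ~recv) | (recv & alarm)) = {n3, n7}
AF ((wait & ~recv) | (recv & alarm)): least fixpoint, start Z0 = {n3, n7}, add states with every successor in Z. Z1 = {n3, n6, n7}; Z2 = {n3, n4, n6, n7}; fixed.
Sat(AF ((wait & ~recv) | (recv & alarm))) = {n3, n4, n6, n7}
A[(alarm & wait) U AF ((wait & ~recv) | (recv & alarm))]: least fixpoint, start Z0 = Sat(AF ((wait & ~recv) | (recv & alarm))) = {n3, n4, n6, n7}, add states in Sat(alarm & wait) with every successor in Z. Already a fixed point.
Sat(A[(alarm & wait) U AF ((wait & ~recv) | (recv & alarm))]) = {n3, n4, n6, n7}
E[recv U A[(alarm & wait) U AF ((wait & ~recv) | (recv & alarm))]]: least fixpoint, start Z0 = Sat(A[(alarm & wait) U AF ((wait & ~recv) | (recv & alarm))]) = {n3, n4, n6, n7}, add states in Sat(recv) with some successor in Z. Z1 = {n3, n4, n5, n6, n7}; Z2 = {n2, n3, n4, n5, n6, n7}; fixed.
Sat(E[recv U A[(alarm & wait) U AF ((wait & ~recv) | (recv & alarm))]]) = {n2, n3, n4, n5, n6, n7}
n5 ∈ Sat(E[recv U A[(alarm & wait) U AF ((wait & ~recv) | (recv & alarm))]]) = {n2, n3, n4, n5, n6, n7}, so the formula holds at n5.

Yes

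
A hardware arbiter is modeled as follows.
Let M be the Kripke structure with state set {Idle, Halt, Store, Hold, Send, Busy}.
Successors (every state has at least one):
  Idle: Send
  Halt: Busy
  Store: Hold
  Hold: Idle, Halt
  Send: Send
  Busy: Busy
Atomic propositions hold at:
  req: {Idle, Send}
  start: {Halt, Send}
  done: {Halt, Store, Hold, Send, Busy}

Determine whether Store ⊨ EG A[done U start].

A[done U start]: least fixpoint, start Z0 = Sat(start) = {Halt, Send}, add states in Sat(done) with every successor in Z. Already a fixed point.
Sat(A[done U start]) = {Halt, Send}
EG A[done U start]: greatest fixpoint, start Z0 = {Halt, Send}, keep only states in Sat with some successor in Z. Z1 = {Send}; fixed.
Sat(EG A[done U start]) = {Send}
Store ∉ Sat(EG A[done U start]) = {Send}, so the formula does not hold at Store.

No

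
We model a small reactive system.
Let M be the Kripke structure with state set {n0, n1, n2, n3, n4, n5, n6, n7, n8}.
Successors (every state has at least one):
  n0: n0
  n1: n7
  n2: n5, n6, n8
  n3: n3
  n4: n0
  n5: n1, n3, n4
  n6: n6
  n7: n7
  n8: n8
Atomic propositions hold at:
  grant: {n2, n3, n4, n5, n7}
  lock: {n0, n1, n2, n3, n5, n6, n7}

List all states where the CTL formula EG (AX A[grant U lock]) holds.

A[grant U lock]: least fixpoint, start Z0 = Sat(lock) = {n0, n1, n2, n3, n5, n6, n7}, add states in Sat(grant) with every successor in Z. Z1 = {n0, n1, n2, n3, n4, n5, n6, n7}; fixed.
Sat(A[grant U lock]) = {n0, n1, n2, n3, n4, n5, n6, n7}
Sat(AX A[grant U lock]) = {s : every successor in {n0, n1, n2, n3, n4, n5, n6, n7}} = {n0, n1, n3, n4, n5, n6, n7}
EG (AX A[grant U lock]): greatest fixpoint, start Z0 = {n0, n1, n3, n4, n5, n6, n7}, keep only states in Sat with some successor in Z. Already a fixed point.
Sat(EG (AX A[grant U lock])) = {n0, n1, n3, n4, n5, n6, n7}

{n0, n1, n3, n4, n5, n6, n7}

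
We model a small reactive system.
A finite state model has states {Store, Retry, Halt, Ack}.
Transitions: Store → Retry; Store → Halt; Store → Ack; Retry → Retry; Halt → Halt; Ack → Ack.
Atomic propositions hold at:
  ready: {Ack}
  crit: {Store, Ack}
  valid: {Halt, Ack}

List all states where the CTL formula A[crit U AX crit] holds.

Sat(AX crit) = {s : every successor in {Store, Ack}} = {Ack}
A[crit U AX crit]: least fixpoint, start Z0 = Sat(AX crit) = {Ack}, add states in Sat(crit) with every successor in Z. Already a fixed point.
Sat(A[crit U AX crit]) = {Ack}

{Ack}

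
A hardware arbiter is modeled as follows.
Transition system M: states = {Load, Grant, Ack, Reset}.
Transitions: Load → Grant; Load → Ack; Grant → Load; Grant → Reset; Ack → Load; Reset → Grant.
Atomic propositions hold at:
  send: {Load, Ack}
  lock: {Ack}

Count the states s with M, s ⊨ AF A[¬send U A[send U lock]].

Sat(¬send) = {Grant, Reset}
A[send U lock]: least fixpoint, start Z0 = Sat(lock) = {Ack}, add states in Sat(send) with every successor in Z. Already a fixed point.
Sat(A[send U lock]) = {Ack}
A[¬send U A[send U lock]]: least fixpoint, start Z0 = Sat(A[send U lock]) = {Ack}, add states in Sat(¬send) with every successor in Z. Already a fixed point.
Sat(A[¬send U A[send U lock]]) = {Ack}
AF A[¬send U A[send U lock]]: least fixpoint, start Z0 = {Ack}, add states with every successor in Z. Already a fixed point.
Sat(AF A[¬send U A[send U lock]]) = {Ack}
|Sat(AF A[¬send U A[send U lock]])| = |{Ack}| = 1.

1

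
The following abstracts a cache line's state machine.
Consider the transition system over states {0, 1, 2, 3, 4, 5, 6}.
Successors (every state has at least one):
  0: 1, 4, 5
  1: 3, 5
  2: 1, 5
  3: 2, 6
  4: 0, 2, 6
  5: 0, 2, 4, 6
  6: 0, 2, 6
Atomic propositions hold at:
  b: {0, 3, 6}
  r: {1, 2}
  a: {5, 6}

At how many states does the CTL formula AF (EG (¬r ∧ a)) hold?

Sat(¬r) = {0, 3, 4, 5, 6}
Sat(¬r ∧ a) = {5, 6}
EG (¬r ∧ a): greatest fixpoint, start Z0 = {5, 6}, keep only states in Sat with some successor in Z. Already a fixed point.
Sat(EG (¬r ∧ a)) = {5, 6}
AF (EG (¬r ∧ a)): least fixpoint, start Z0 = {5, 6}, add states with every successor in Z. Already a fixed point.
Sat(AF (EG (¬r ∧ a))) = {5, 6}
|Sat(AF (EG (¬r ∧ a)))| = |{5, 6}| = 2.

2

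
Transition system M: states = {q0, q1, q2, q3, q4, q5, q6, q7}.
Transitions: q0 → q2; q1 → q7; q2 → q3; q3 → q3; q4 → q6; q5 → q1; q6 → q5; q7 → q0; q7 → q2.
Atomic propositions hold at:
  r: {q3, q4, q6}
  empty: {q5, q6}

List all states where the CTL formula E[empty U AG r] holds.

AG r: greatest fixpoint, start Z0 = {q3, q4, q6}, keep only states in Sat with every successor in Z. Z1 = {q3, q4}; Z2 = {q3}; fixed.
Sat(AG r) = {q3}
E[empty U AG r]: least fixpoint, start Z0 = Sat(AG r) = {q3}, add states in Sat(empty) with some successor in Z. Already a fixed point.
Sat(E[empty U AG r]) = {q3}

{q3}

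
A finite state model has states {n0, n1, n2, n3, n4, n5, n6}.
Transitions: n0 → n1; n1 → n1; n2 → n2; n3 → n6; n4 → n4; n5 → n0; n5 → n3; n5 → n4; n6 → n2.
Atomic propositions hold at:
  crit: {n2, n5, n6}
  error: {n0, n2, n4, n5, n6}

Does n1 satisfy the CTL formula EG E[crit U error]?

No

E[crit U error]: least fixpoint, start Z0 = Sat(error) = {n0, n2, n4, n5, n6}, add states in Sat(crit) with some successor in Z. Already a fixed point.
Sat(E[crit U error]) = {n0, n2, n4, n5, n6}
EG E[crit U error]: greatest fixpoint, start Z0 = {n0, n2, n4, n5, n6}, keep only states in Sat with some successor in Z. Z1 = {n2, n4, n5, n6}; fixed.
Sat(EG E[crit U error]) = {n2, n4, n5, n6}
n1 ∉ Sat(EG E[crit U error]) = {n2, n4, n5, n6}, so the formula does not hold at n1.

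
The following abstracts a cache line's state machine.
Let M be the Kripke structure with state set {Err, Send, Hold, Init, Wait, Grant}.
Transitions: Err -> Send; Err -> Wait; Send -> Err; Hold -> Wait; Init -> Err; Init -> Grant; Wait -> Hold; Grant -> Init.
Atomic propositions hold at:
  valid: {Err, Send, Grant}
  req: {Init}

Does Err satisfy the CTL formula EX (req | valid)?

Yes

Sat(req | valid) = {Err, Send, Init, Grant}
Sat(EX (req | valid)) = {s : some successor in {Err, Send, Init, Grant}} = {Err, Send, Init, Grant}
Err ∈ Sat(EX (req | valid)) = {Err, Send, Init, Grant}, so the formula holds at Err.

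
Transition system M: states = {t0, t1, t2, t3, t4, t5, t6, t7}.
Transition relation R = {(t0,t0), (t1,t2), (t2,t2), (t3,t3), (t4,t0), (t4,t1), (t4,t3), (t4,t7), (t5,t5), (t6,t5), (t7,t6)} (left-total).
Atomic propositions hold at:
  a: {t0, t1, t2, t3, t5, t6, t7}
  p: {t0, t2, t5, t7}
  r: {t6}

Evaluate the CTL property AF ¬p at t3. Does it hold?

Sat(¬p) = {t1, t3, t4, t6}
AF ¬p: least fixpoint, start Z0 = {t1, t3, t4, t6}, add states with every successor in Z. Z1 = {t1, t3, t4, t6, t7}; fixed.
Sat(AF ¬p) = {t1, t3, t4, t6, t7}
t3 ∈ Sat(AF ¬p) = {t1, t3, t4, t6, t7}, so the formula holds at t3.

Yes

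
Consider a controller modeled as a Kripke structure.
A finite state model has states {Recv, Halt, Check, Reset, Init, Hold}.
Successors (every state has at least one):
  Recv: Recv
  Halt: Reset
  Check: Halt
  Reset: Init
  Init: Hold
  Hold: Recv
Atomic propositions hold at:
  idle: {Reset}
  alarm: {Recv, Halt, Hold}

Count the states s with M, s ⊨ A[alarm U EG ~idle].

3

Sat(~idle) = {Recv, Halt, Check, Init, Hold}
EG ~idle: greatest fixpoint, start Z0 = {Recv, Halt, Check, Init, Hold}, keep only states in Sat with some successor in Z. Z1 = {Recv, Check, Init, Hold}; Z2 = {Recv, Init, Hold}; fixed.
Sat(EG ~idle) = {Recv, Init, Hold}
A[alarm U EG ~idle]: least fixpoint, start Z0 = Sat(EG ~idle) = {Recv, Init, Hold}, add states in Sat(alarm) with every successor in Z. Already a fixed point.
Sat(A[alarm U EG ~idle]) = {Recv, Init, Hold}
|Sat(A[alarm U EG ~idle])| = |{Recv, Init, Hold}| = 3.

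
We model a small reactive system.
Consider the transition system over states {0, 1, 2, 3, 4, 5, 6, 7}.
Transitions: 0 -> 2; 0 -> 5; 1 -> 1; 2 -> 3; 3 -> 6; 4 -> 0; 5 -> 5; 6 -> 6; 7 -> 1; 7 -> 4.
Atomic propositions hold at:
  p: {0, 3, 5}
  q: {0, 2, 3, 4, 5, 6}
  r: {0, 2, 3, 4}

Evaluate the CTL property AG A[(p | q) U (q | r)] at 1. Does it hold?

Sat(p | q) = {0, 2, 3, 4, 5, 6}
Sat(q | r) = {0, 2, 3, 4, 5, 6}
A[(p | q) U (q | r)]: least fixpoint, start Z0 = Sat((q | r)) = {0, 2, 3, 4, 5, 6}, add states in Sat(p | q) with every successor in Z. Already a fixed point.
Sat(A[(p | q) U (q | r)]) = {0, 2, 3, 4, 5, 6}
AG A[(p | q) U (q | r)]: greatest fixpoint, start Z0 = {0, 2, 3, 4, 5, 6}, keep only states in Sat with every successor in Z. Already a fixed point.
Sat(AG A[(p | q) U (q | r)]) = {0, 2, 3, 4, 5, 6}
1 ∉ Sat(AG A[(p | q) U (q | r)]) = {0, 2, 3, 4, 5, 6}, so the formula does not hold at 1.

No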